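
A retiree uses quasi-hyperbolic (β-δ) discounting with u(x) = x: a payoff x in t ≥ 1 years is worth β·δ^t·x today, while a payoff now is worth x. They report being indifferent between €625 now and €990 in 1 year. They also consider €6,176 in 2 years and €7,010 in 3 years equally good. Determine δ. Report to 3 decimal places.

The second indifference involves only future payoffs, so β cancels: β·δ^2·6176 = β·δ^3·7010, giving δ = 6176/7010 = 0.88103.

δ ≈ 0.881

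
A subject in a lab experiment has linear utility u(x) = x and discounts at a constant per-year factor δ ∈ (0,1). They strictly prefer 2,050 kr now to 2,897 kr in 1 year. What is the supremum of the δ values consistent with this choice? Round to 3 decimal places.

δ < 0.708

Under u(x) = x this choice says 2050 > δ·2897.
So δ < 2050/2897 = 0.70763.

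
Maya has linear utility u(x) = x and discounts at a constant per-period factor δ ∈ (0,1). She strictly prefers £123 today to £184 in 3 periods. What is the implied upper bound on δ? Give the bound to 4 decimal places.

The preference means 123 > δ^3·184.
Hence δ^3 < 123/184 = 0.66848, and x ↦ x^(1/3) is increasing on (0,∞).
δ < 0.66848^(1/3) = 0.8744.

δ < 0.8744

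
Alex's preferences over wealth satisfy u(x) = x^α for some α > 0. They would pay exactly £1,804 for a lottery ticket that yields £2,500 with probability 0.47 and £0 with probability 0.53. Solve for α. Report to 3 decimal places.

Since u(0) = 0, the lottery's EU is 0.47·2500^α.
Equating: 1804^α = 0.47·2500^α, i.e. 0.7216^α = 0.47.
Take logs: α = ln 0.47 / ln(1804/2500) ≈ 2.31400.

α ≈ 2.314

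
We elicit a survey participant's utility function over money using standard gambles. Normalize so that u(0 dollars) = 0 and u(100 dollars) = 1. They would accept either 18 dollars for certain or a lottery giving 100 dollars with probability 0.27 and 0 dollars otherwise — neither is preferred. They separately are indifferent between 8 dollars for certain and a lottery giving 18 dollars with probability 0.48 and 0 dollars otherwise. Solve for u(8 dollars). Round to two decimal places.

From the first indifference, u(18 dollars) = 0.27·u(100 dollars) + 0.73·u(0 dollars) = 0.27·1 + 0.73·0 = 0.27.
Then u(8 dollars) = 0.48·u(18 dollars) + 0.52·u(0 dollars) = 0.48·0.27 + 0.52·0.00 = 0.1296.

0.13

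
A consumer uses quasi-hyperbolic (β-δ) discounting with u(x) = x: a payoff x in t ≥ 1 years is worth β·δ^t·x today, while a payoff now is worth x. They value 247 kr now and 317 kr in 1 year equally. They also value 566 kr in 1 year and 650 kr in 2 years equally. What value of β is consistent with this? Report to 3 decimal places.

Both payoffs in the second observation are in the future, so β drops out: δ^1·566 = δ^2·650 ⇒ δ = 566/650 = 0.87077.
Substituting δ into 247 = β·δ·317: β = 247/(276.034) ≈ 0.895.

β ≈ 0.895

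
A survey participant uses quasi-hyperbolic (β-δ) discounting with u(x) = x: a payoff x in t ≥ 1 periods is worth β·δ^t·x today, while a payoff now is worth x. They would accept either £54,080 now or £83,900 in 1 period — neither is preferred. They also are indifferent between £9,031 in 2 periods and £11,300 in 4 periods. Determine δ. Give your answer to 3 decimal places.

The second indifference involves only future payoffs, so β cancels: β·δ^2·9031 = β·δ^4·11300, giving δ^2 = 9031/11300 = 0.79920, so δ = 0.89398.

δ ≈ 0.894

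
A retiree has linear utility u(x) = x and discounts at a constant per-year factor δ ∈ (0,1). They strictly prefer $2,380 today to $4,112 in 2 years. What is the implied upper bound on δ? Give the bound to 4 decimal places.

δ < 0.7608

Under u(x) = x this choice says 2380 > δ^2·4112.
Dividing by 4112: δ^2 < 0.57879. Both sides are positive, so the square root keeps the direction.
δ < (2380/4112)^(1/2) ≈ 0.7608.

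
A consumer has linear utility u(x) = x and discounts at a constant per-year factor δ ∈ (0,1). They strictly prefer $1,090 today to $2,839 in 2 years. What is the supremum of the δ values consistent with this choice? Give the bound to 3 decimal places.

δ < 0.620

Under u(x) = x this choice says 1090 > δ^2·2839.
Dividing by 2839: δ^2 < 0.38394. Both sides are positive, so the square root keeps the direction.
δ < (1090/2839)^(1/2) ≈ 0.620.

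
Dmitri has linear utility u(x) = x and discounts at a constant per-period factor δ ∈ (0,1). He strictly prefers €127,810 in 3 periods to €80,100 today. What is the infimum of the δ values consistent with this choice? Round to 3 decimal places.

Under u(x) = x this choice says 80100 < δ^3·127810.
Hence δ^3 > 80100/127810 = 0.62671, and x ↦ x^(1/3) is increasing on (0,∞).
δ > 0.62671^(1/3) = 0.856.

δ > 0.856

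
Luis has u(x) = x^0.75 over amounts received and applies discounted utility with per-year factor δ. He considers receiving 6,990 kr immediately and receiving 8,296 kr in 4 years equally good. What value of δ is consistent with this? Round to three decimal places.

Indifference means u(6990) = δ^4 · u(8296), so δ^4 = u(6990)/u(8296).
Since u(x) = x^0.75, δ^4 = (6990/8296)^0.75 = 0.84257^0.75 = 0.87944.
Taking the 4th root: δ = 0.87944^(1/4) ≈ 0.968.

δ ≈ 0.968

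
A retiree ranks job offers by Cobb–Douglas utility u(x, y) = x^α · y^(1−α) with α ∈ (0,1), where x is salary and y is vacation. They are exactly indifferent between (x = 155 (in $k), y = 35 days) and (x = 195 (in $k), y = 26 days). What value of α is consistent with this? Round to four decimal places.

Set the two utilities equal: 155^α·35^(1−α) = 195^α·26^(1−α).
Taking logs: α·ln 155 + (1−α)·ln 35 = α·ln 195 + (1−α)·ln 26, i.e. α·-0.2295744 = (1−α)·-0.2972515.
Thus α·(-0.5268259) = -0.2972515, so α = -0.2972515/-0.5268259 ≈ 0.5642.

α ≈ 0.5642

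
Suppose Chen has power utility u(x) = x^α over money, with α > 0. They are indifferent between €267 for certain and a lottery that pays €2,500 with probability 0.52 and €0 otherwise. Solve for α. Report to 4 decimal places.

α ≈ 0.2923

The lottery's expected utility is 0.52·u(2500) + 0.48·u(0) = 0.52·2500^α (since u(0) = 0 for α > 0).
Equating: 267^α = 0.52·2500^α, i.e. 0.1068^α = 0.52.
α = ln(0.52) / ln(267/2500) = -0.6539265/-2.2367974 ≈ 0.2923.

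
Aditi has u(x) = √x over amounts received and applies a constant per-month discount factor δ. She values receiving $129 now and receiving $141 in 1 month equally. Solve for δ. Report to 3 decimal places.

Equating discounted utilities: u(129) = δ·u(141) ⇒ δ = u(129)/u(141).
With u(x) = √x: δ = √129/√141 = √(129/141) = 0.95650.

δ ≈ 0.957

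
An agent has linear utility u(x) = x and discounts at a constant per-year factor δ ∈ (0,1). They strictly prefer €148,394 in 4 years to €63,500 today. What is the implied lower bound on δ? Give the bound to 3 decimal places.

Comparing present values: 63500 < δ^4·148394.
Dividing by 148394: δ^4 > 0.42791. Both sides are positive, so the 4th root keeps the direction.
δ > (63500/148394)^(1/4) ≈ 0.809.

δ > 0.809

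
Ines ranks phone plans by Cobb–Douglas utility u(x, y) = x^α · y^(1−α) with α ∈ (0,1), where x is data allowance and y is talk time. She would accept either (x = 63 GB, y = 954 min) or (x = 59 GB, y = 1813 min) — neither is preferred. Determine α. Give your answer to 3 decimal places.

Set the two utilities equal: 63^α·954^(1−α) = 59^α·1813^(1−α).
(63/59)^α = (1813/954)^(1−α); take logs: α·ln(63/59) = (1−α)·ln(1813/954), i.e. α·0.065597 = (1−α)·0.642075.
So α/(1−α) = (0.642075)/(0.065597) = 9.788176, and α = 9.788176/10.788176 ≈ 0.907.

α ≈ 0.907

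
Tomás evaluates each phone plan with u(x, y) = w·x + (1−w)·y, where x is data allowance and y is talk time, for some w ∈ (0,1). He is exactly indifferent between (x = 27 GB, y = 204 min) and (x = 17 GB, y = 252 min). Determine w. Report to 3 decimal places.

u(27,204) = u(17,252) means w·27 + (1−w)·204 = w·17 + (1−w)·252.
w·(27−17) = (1−w)·(252−204), i.e. w·10 = (1−w)·48.
The marginal rate of substitution is 48/10, so w = 48/(10+48) = 0.828.

w = 0.828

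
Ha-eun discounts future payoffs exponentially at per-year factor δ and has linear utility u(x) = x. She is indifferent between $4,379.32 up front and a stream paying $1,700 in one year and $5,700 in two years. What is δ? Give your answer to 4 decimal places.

Equating present values: 4379.32 = 1700δ + 5700δ².
That is, 5700δ² + 1700δ − 4379.32 = 0, a quadratic in δ.
δ = (−1700 + √(1700² + 4·5700·4379.32)) / (2·5700) = (−1700 + √102738496.00) / 11400 ≈ 0.7400.

δ ≈ 0.7400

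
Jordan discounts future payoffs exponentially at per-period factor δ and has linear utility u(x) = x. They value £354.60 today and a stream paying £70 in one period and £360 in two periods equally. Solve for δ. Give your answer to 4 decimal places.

Equating present values: 354.60 = 70δ + 360δ².
Rearranged: 360δ² + 70δ − 354.60 = 0.
δ = (−70 + √(70² + 4·360·354.60)) / (2·360) = (−70 + √515524.00) / 720 ≈ 0.9000.

δ ≈ 0.9000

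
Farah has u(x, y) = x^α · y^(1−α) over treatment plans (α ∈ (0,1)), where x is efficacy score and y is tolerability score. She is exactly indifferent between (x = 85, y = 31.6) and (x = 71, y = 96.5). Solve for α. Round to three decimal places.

The Cobb–Douglas utilities coincide, so 85^α·31.6^(1−α) = 71^α·96.5^(1−α).
(85/71)^α = (96.5/31.6)^(1−α); take logs: α·ln(85/71) = (1−α)·ln(96.5/31.6), i.e. α·0.179971 = (1−α)·1.116386.
So α/(1−α) = (1.116386)/(0.179971) = 6.203144, and α = 6.203144/7.203144 ≈ 0.861.

α ≈ 0.861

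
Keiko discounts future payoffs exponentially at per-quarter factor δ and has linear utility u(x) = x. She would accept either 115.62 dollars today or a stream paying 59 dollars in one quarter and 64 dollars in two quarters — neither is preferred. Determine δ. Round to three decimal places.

δ ≈ 0.960

Present value of the stream is 59·δ + 64·δ². Indifference gives 59δ + 64δ² = 115.62.
So 64δ² + 59δ − 115.62 = 0.
The positive root is δ = [−59 + √(59² + 4·64·115.62)] / (2·64) = (−59 + 181.878)/128 ≈ 0.960.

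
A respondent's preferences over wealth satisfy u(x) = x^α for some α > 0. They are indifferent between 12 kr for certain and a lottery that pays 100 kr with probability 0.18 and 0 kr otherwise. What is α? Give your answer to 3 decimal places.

The lottery's expected utility is 0.18·u(100) + 0.82·u(0) = 0.18·100^α (since u(0) = 0 for α > 0).
Equating: 12^α = 0.18·100^α, i.e. 0.1200^α = 0.18.
Take logs: α = ln 0.18 / ln(12/100) ≈ 0.80877.

α ≈ 0.809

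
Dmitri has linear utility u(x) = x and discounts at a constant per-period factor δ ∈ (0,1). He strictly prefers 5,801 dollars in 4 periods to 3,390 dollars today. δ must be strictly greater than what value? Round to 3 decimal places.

δ > 0.874

The preference means 3390 < δ^4·5801.
So δ^4 > 3390/5801 = 0.58438; taking the 4th root of both positive sides preserves the inequality.
δ > 0.58438^(1/4) = 0.874.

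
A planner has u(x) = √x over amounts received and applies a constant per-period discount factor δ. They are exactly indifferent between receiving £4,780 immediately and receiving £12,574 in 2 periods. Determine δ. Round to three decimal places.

δ ≈ 0.785

Indifference means u(4780) = δ^2 · u(12574), so δ^2 = u(4780)/u(12574).
Since u(x) = √x, δ^2 = √(4780/12574) = 0.61656.
So δ = 0.61656^(1/2) ≈ 0.785.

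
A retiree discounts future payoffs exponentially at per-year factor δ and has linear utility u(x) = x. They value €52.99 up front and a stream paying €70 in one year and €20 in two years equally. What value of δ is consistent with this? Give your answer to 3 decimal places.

The stream is worth 70δ + 20δ² today, so 70δ + 20δ² = 52.99.
That is, 20δ² + 70δ − 52.99 = 0, a quadratic in δ.
The positive root is δ = [−70 + √(70² + 4·20·52.99)] / (2·20) = (−70 + 95.599)/40 ≈ 0.640.

δ ≈ 0.640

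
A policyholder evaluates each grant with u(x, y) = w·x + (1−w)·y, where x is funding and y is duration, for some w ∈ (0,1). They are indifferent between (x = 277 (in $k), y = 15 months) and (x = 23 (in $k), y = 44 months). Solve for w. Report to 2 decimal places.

u(277,15) = u(23,44) means w·277 + (1−w)·15 = w·23 + (1−w)·44.
Rearranging, 254·w − 29·(1−w) = 0.
The marginal rate of substitution is 29/254, so w = 29/(254+29) = 0.10.

w = 0.10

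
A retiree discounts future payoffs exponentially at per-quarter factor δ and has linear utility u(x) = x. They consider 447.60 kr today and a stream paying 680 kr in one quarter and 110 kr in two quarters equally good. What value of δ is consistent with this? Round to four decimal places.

Present value of the stream is 680·δ + 110·δ². Indifference gives 680δ + 110δ² = 447.60.
That is, 110δ² + 680δ − 447.60 = 0, a quadratic in δ.
δ = (−680 + √(680² + 4·110·447.60)) / (2·110) = (−680 + √659344.00) / 220 ≈ 0.6000.

δ ≈ 0.6000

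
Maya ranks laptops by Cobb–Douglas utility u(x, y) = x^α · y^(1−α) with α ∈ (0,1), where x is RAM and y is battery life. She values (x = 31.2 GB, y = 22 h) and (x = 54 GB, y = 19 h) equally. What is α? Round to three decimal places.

Indifference: 31.2^α · 22^(1−α) = 54^α · 19^(1−α).
Rearrange to (31.2/54)^α = (19/22)^(1−α) and take logs: α·-0.548566 = (1−α)·-0.146603.
So α/(1−α) = (-0.146603)/(-0.548566) = 0.267248, and α = 0.267248/1.267248 ≈ 0.211.

α ≈ 0.211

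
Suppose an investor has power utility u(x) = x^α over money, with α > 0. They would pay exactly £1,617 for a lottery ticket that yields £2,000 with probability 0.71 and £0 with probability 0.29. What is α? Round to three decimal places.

Since u(0) = 0, the lottery's EU is 0.71·2000^α.
Indifference: 1617^α = 0.71·2000^α, so (1617/2000)^α = 0.71.
Take logs: α = ln 0.71 / ln(1617/2000) ≈ 1.61115.

α ≈ 1.611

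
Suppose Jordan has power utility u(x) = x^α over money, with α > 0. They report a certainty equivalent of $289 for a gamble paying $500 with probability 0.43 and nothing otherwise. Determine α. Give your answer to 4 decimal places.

α ≈ 1.5396

The lottery's expected utility is 0.43·u(500) + 0.57·u(0) = 0.43·500^α (since u(0) = 0 for α > 0).
Equating: 289^α = 0.43·500^α, i.e. 0.5780^α = 0.43.
Taking logs: α·ln(289/500) = ln(0.43), so α = -0.8439701 / -0.5481814 ≈ 1.5396.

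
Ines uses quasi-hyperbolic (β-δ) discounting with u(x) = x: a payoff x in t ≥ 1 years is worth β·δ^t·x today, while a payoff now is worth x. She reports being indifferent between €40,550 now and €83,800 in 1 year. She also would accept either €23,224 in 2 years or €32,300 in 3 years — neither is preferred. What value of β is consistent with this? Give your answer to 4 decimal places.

The second indifference involves only future payoffs, so β cancels: β·δ^2·23224 = β·δ^3·32300, giving δ = 23224/32300 = 0.71901.
The first indifference: 40550 = β·δ·83800, so β = 40550/(δ·83800) = 40550/(0.71901·83800) ≈ 0.6730.

β ≈ 0.6730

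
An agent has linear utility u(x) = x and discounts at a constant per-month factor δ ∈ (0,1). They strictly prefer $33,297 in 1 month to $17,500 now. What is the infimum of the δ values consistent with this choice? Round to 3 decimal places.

Comparing present values: 17500 < δ·33297.
So δ > 17500/33297 = 0.52557.

δ > 0.526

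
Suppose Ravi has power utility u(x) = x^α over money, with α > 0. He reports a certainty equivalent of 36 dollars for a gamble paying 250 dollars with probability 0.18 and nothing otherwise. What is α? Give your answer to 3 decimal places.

The lottery's expected utility is 0.18·u(250) + 0.82·u(0) = 0.18·250^α (since u(0) = 0 for α > 0).
Indifference: 36^α = 0.18·250^α, so (36/250)^α = 0.18.
α = ln(0.18) / ln(36/250) = -1.714798/-1.937942 ≈ 0.885.

α ≈ 0.885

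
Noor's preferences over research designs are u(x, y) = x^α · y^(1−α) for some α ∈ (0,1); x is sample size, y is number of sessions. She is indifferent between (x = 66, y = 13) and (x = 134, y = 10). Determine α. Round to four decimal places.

Indifference: 66^α · 13^(1−α) = 134^α · 10^(1−α).
(66/134)^α = (10/13)^(1−α); take logs: α·ln(66/134) = (1−α)·ln(10/13), i.e. α·-0.7081851 = (1−α)·-0.2623643.
So α/(1−α) = (-0.2623643)/(-0.7081851) = 0.3704742, and α = 0.3704742/1.3704742 ≈ 0.2703.

α ≈ 0.2703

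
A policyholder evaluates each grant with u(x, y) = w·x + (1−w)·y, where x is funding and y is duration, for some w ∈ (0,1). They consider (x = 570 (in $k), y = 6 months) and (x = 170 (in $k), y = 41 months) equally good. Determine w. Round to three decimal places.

Indifference: w·570 + (1−w)·6 = w·170 + (1−w)·41.
Collecting terms: w·400 = (1−w)·35.
The marginal rate of substitution is 35/400, so w = 35/(400+35) = 0.080.

w = 0.080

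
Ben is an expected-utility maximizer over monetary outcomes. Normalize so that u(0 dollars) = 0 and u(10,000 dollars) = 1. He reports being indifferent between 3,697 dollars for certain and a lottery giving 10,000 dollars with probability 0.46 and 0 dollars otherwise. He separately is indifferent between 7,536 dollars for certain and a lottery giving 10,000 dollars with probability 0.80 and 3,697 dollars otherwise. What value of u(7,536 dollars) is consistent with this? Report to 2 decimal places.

From the first indifference, u(3,697 dollars) = 0.46·u(10,000 dollars) + 0.54·u(0 dollars) = 0.46·1 + 0.54·0 = 0.46.
Then u(7,536 dollars) = 0.80·u(10,000 dollars) + 0.20·u(3,697 dollars) = 0.80·1.00 + 0.20·0.46 = 0.8920.

0.89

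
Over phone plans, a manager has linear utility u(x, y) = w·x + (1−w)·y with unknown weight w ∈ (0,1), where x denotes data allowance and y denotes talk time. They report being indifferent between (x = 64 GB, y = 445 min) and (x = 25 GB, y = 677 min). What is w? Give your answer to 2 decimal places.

w = 0.86

u(64,445) = u(25,677) means w·64 + (1−w)·445 = w·25 + (1−w)·677.
w·(64−25) = (1−w)·(677−445), i.e. w·39 = (1−w)·232.
Hence w = 232/(39+232) = 232/271 = 0.86.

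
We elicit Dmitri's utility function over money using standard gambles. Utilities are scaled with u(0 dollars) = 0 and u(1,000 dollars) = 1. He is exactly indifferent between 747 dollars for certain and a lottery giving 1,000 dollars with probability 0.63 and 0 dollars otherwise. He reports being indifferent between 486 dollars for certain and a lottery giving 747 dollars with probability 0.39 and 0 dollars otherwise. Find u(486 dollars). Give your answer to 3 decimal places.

From the first indifference, u(747 dollars) = 0.63·u(1,000 dollars) + 0.37·u(0 dollars) = 0.63·1 + 0.37·0 = 0.63.
The second indifference gives u(486 dollars) = 0.39·u(747 dollars) + 0.61·u(0 dollars) = 0.39·0.63 + 0.61·0.00 = 0.2457.

0.246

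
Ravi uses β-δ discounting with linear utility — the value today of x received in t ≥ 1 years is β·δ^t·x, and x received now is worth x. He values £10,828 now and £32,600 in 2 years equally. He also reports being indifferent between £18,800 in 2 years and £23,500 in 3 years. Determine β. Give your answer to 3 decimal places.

β ≈ 0.519

From the later pair, β·δ^2·18800 = β·δ^3·23500; dividing through, δ = 18800/23500 = 0.80000.
Substituting δ into 10828 = β·δ^2·32600: β = 10828/(20864.000) ≈ 0.519.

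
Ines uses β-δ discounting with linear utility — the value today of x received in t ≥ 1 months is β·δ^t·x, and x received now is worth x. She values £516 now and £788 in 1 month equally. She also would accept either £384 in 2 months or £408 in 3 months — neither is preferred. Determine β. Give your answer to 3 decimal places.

β ≈ 0.696

From the later pair, β·δ^2·384 = β·δ^3·408; dividing through, δ = 384/408 = 0.94118.
Substituting δ into 516 = β·δ·788: β = 516/(741.647) ≈ 0.696.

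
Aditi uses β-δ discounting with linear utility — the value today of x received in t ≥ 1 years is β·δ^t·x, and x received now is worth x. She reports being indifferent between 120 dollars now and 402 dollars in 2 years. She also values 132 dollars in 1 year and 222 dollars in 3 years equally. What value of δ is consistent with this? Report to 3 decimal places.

δ ≈ 0.771

From the later pair, β·δ^1·132 = β·δ^3·222; dividing through, δ^2 = 132/222 = 0.59459, so δ = 0.77110.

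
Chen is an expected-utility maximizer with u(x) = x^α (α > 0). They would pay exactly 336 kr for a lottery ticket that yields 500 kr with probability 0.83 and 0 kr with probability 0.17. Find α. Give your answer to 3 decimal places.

EU(lottery) = 0.83·500^α + 0.17·0 = 0.83·500^α.
Setting u(336) equal to that: 336^α = 0.83·500^α ⇒ (336/500)^α = 0.83.
α = ln(0.83) / ln(336/500) = -0.186330/-0.397497 ≈ 0.469.

α ≈ 0.469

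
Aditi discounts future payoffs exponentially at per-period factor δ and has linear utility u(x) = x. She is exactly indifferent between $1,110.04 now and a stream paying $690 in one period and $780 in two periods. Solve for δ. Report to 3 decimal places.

Equating present values: 1110.04 = 690δ + 780δ².
Rearranged: 780δ² + 690δ − 1110.04 = 0.
δ = (−690 + √(690² + 4·780·1110.04)) / (2·780) = (−690 + √3939424.80) / 1560 ≈ 0.830.

δ ≈ 0.830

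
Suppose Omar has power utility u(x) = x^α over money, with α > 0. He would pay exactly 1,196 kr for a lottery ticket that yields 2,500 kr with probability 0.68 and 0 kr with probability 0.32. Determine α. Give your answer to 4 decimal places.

α ≈ 0.5231

The lottery's expected utility is 0.68·u(2500) + 0.32·u(0) = 0.68·2500^α (since u(0) = 0 for α > 0).
Equating: 1196^α = 0.68·2500^α, i.e. 0.4784^α = 0.68.
Taking logs: α·ln(1196/2500) = ln(0.68), so α = -0.3856625 / -0.7373081 ≈ 0.5231.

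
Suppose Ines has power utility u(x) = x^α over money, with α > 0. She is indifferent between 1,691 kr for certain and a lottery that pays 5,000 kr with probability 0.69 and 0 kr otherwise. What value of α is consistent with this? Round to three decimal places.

Since u(0) = 0, the lottery's EU is 0.69·5000^α.
Setting u(1691) equal to that: 1691^α = 0.69·5000^α ⇒ (1691/5000)^α = 0.69.
Take logs: α = ln 0.69 / ln(1691/5000) ≈ 0.34227.

α ≈ 0.342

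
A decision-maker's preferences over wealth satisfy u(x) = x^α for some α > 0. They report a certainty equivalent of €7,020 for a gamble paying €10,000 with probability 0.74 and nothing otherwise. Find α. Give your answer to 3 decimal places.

EU(lottery) = 0.74·10000^α + 0.26·0 = 0.74·10000^α.
Setting u(7020) equal to that: 7020^α = 0.74·10000^α ⇒ (7020/10000)^α = 0.74.
α = ln(0.74) / ln(7020/10000) = -0.301105/-0.353822 ≈ 0.851.

α ≈ 0.851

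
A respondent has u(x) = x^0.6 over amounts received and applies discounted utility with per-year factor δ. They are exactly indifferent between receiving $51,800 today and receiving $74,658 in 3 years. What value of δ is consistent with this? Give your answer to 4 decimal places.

δ ≈ 0.9295

Equating discounted utilities: u(51800) = δ^3·u(74658) ⇒ δ^3 = u(51800)/u(74658).
With u(x) = x^0.6: δ^3 = 51800^0.6/74658^0.6 = (51800/74658)^0.6 = 0.80307.
Hence δ = (0.80307)^(1/3) = 0.929503.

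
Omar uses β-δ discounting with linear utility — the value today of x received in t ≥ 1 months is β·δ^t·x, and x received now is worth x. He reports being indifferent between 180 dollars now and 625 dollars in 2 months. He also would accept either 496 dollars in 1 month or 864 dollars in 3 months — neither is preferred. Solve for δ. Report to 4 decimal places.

Both payoffs in the second observation are in the future, so β drops out: δ^1·496 = δ^3·864 ⇒ δ^2 = 496/864 = 0.57407, so δ = 0.75768.

δ ≈ 0.7577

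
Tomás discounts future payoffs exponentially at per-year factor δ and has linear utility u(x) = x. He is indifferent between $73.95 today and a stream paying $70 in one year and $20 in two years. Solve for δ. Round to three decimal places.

The stream is worth 70δ + 20δ² today, so 70δ + 20δ² = 73.95.
Rearranged: 20δ² + 70δ − 73.95 = 0.
δ = (−70 + √(70² + 4·20·73.95)) / (2·20) = (−70 + √10816.00) / 40 ≈ 0.850.

δ ≈ 0.850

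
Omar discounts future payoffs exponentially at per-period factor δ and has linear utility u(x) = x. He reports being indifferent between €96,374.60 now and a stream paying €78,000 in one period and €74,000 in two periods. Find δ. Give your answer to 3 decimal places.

Present value of the stream is 78000·δ + 74000·δ². Indifference gives 78000δ + 74000δ² = 96374.60.
That is, 74000δ² + 78000δ − 96374.60 = 0, a quadratic in δ.
δ = (−78000 + √(78000² + 4·74000·96374.60)) / (2·74000) = (−78000 + √34610881600.00) / 148000 ≈ 0.730.

δ ≈ 0.730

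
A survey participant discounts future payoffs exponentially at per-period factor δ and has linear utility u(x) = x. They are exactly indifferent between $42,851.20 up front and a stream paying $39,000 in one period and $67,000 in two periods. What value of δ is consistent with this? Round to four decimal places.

The stream is worth 39000δ + 67000δ² today, so 39000δ + 67000δ² = 42851.20.
That is, 67000δ² + 39000δ − 42851.20 = 0, a quadratic in δ.
The positive root is δ = [−39000 + √(39000² + 4·67000·42851.20)] / (2·67000) = (−39000 + 114040.000)/134000 ≈ 0.5600.

δ ≈ 0.5600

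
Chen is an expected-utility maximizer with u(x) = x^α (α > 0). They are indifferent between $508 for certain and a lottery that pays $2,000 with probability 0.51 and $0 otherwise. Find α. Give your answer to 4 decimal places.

α ≈ 0.4913

The lottery's expected utility is 0.51·u(2000) + 0.49·u(0) = 0.51·2000^α (since u(0) = 0 for α > 0).
Indifference: 508^α = 0.51·2000^α, so (508/2000)^α = 0.51.
Take logs: α = ln 0.51 / ln(508/2000) ≈ 0.491341.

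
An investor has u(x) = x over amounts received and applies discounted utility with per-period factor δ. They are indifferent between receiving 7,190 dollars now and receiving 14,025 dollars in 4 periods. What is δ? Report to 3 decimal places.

δ ≈ 0.846

Equating discounted utilities: u(7190) = δ^4·u(14025) ⇒ δ^4 = u(7190)/u(14025).
With u(x) = x: δ^4 = 7190/14025 = 0.51266.
Hence δ = (0.51266)^(1/4) = 0.84617.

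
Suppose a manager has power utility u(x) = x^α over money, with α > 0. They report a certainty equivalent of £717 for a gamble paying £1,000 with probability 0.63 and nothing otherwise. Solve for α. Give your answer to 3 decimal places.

The lottery's expected utility is 0.63·u(1000) + 0.37·u(0) = 0.63·1000^α (since u(0) = 0 for α > 0).
Equating: 717^α = 0.63·1000^α, i.e. 0.7170^α = 0.63.
Take logs: α = ln 0.63 / ln(717/1000) ≈ 1.38883.

α ≈ 1.389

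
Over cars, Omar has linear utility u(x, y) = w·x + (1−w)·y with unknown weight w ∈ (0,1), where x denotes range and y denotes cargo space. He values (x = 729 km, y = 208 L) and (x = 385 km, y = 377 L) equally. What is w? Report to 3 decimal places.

w = 0.329

Indifference: w·729 + (1−w)·208 = w·385 + (1−w)·377.
w·(729−385) = (1−w)·(377−208), i.e. w·344 = (1−w)·169.
Hence w = 169/(344+169) = 169/513 = 0.329.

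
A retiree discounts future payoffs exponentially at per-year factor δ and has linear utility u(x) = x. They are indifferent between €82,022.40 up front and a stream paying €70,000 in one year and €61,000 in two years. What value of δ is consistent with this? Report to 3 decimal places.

δ ≈ 0.720

Equating present values: 82022.40 = 70000δ + 61000δ².
That is, 61000δ² + 70000δ − 82022.40 = 0, a quadratic in δ.
δ = (−70000 + √(70000² + 4·61000·82022.40)) / (2·61000) = (−70000 + √24913465600.00) / 122000 ≈ 0.720.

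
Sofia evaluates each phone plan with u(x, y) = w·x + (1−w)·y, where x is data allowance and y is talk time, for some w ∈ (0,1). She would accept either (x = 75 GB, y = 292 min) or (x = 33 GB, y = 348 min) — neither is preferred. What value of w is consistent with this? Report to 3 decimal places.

u(75,292) = u(33,348) means w·75 + (1−w)·292 = w·33 + (1−w)·348.
Rearranging, 42·w − 56·(1−w) = 0.
The marginal rate of substitution is 56/42, so w = 56/(42+56) = 0.571.

w = 0.571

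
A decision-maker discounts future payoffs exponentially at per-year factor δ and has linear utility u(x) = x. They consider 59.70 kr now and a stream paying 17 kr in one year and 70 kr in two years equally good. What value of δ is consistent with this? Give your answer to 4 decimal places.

The stream is worth 17δ + 70δ² today, so 17δ + 70δ² = 59.70.
Rearranged: 70δ² + 17δ − 59.70 = 0.
δ = (−17 + √(17² + 4·70·59.70)) / (2·70) = (−17 + √17005.00) / 140 ≈ 0.8100.

δ ≈ 0.8100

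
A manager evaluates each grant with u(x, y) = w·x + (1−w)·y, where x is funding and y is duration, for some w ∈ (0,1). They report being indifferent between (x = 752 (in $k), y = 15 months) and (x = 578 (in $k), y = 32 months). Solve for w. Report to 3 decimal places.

w = 0.089

Equating utilities: w·752 + (1−w)·15 = w·578 + (1−w)·32.
w·(752−578) = (1−w)·(32−15), i.e. w·174 = (1−w)·17.
The marginal rate of substitution is 17/174, so w = 17/(174+17) = 0.089.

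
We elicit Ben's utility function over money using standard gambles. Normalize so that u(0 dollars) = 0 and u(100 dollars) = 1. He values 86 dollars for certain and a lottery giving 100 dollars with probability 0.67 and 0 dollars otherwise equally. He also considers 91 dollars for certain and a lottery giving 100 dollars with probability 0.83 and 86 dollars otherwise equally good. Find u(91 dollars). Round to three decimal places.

0.944

First, u(86 dollars) = 0.67·u(100 dollars) + 0.33·u(0 dollars) = 0.67.
Then u(91 dollars) = 0.83·u(100 dollars) + 0.17·u(86 dollars) = 0.83·1.00 + 0.17·0.67 = 0.9439.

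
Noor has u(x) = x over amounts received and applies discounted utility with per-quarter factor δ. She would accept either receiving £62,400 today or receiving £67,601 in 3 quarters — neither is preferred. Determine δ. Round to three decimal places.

δ ≈ 0.974

Equating discounted utilities: u(62400) = δ^3·u(67601) ⇒ δ^3 = u(62400)/u(67601).
With u(x) = x: δ^3 = 62400/67601 = 0.92306.
Hence δ = (0.92306)^(1/3) = 0.97367.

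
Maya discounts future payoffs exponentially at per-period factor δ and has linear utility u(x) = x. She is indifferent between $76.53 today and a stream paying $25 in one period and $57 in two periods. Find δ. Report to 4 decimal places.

Equating present values: 76.53 = 25δ + 57δ².
Rearranged: 57δ² + 25δ − 76.53 = 0.
δ = (−25 + √(25² + 4·57·76.53)) / (2·57) = (−25 + √18073.84) / 114 ≈ 0.9600.

δ ≈ 0.9600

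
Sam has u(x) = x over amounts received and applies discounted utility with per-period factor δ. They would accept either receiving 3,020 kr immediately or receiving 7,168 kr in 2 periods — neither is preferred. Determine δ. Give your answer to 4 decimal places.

Indifference means u(3020) = δ^2 · u(7168), so δ^2 = u(3020)/u(7168).
With u(x) = x: δ^2 = 3020/7168 = 0.42132.
Taking the square root: δ = 0.42132^(1/2) ≈ 0.6491.

δ ≈ 0.6491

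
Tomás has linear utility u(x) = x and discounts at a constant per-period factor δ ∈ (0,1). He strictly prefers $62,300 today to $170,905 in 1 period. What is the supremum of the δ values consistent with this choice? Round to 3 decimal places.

δ < 0.365

Under u(x) = x this choice says 62300 > δ·170905.
Dividing through by 170905 gives δ < 0.36453.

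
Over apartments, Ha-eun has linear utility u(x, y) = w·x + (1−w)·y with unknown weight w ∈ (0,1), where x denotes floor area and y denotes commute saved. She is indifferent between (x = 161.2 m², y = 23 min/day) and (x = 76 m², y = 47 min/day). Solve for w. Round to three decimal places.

Indifference: w·161.2 + (1−w)·23 = w·76 + (1−w)·47.
Collecting terms: w·85.2 = (1−w)·24.
Hence w = 24/(85.2+24) = 24/109.2 = 0.220.

w = 0.220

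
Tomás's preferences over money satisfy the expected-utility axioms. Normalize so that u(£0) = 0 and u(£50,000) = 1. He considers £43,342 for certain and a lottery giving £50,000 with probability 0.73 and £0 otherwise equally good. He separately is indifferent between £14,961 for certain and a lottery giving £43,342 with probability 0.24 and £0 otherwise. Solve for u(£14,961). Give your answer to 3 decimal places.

First, u(£43,342) = 0.73·u(£50,000) + 0.27·u(£0) = 0.73.
Then u(£14,961) = 0.24·u(£43,342) + 0.76·u(£0) = 0.24·0.73 + 0.76·0.00 = 0.1752.

0.175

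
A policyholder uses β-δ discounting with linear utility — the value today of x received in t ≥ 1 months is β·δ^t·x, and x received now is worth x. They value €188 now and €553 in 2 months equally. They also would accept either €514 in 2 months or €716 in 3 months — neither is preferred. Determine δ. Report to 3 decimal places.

δ ≈ 0.718

The second indifference involves only future payoffs, so β cancels: β·δ^2·514 = β·δ^3·716, giving δ = 514/716 = 0.71788.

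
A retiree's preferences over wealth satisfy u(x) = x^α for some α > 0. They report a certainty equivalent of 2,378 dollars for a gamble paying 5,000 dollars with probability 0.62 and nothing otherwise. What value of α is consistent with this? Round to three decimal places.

The lottery's expected utility is 0.62·u(5000) + 0.38·u(0) = 0.62·5000^α (since u(0) = 0 for α > 0).
Indifference: 2378^α = 0.62·5000^α, so (2378/5000)^α = 0.62.
Taking logs: α·ln(2378/5000) = ln(0.62), so α = -0.478036 / -0.743178 ≈ 0.643.

α ≈ 0.643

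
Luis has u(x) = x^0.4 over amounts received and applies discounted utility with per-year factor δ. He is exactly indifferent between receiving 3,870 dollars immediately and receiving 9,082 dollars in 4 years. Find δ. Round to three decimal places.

δ ≈ 0.918

Indifference means u(3870) = δ^4 · u(9082), so δ^4 = u(3870)/u(9082).
Since u(x) = x^0.4, δ^4 = (3870/9082)^0.4 = 0.42612^0.4 = 0.71091.
Hence δ = (0.71091)^(1/4) = 0.91823.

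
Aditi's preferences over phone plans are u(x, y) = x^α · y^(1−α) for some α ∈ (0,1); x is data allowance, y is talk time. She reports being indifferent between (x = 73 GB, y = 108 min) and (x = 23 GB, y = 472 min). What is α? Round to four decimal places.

α ≈ 0.5608

Indifference: 73^α · 108^(1−α) = 23^α · 472^(1−α).
Rearrange to (73/23)^α = (472/108)^(1−α) and take logs: α·1.1549652 = (1−α)·1.4748478.
Thus α·(2.6298130) = 1.4748478, so α = 1.4748478/2.6298130 ≈ 0.5608.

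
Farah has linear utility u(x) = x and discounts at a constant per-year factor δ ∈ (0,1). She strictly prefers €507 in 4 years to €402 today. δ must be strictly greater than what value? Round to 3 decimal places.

δ > 0.944

Under u(x) = x this choice says 402 < δ^4·507.
So δ^4 > 402/507 = 0.79290; taking the 4th root of both positive sides preserves the inequality.
δ > (402/507)^(1/4) ≈ 0.944.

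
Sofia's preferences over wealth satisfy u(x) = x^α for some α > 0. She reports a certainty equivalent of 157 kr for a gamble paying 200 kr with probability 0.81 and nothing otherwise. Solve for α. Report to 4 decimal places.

Since u(0) = 0, the lottery's EU is 0.81·200^α.
Equating: 157^α = 0.81·200^α, i.e. 0.7850^α = 0.81.
α = ln(0.81) / ln(157/200) = -0.2107210/-0.2420716 ≈ 0.8705.

α ≈ 0.8705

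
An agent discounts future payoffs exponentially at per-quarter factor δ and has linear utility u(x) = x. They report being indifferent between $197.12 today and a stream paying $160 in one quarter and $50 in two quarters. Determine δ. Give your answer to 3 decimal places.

δ ≈ 0.950

Equating present values: 197.12 = 160δ + 50δ².
Rearranged: 50δ² + 160δ − 197.12 = 0.
The positive root is δ = [−160 + √(160² + 4·50·197.12)] / (2·50) = (−160 + 254.998)/100 ≈ 0.950.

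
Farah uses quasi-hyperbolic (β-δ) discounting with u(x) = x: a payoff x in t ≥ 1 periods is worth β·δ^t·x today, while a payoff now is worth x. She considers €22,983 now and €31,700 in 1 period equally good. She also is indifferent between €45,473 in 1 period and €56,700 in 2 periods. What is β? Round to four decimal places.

β ≈ 0.9040

From the later pair, β·δ^1·45473 = β·δ^2·56700; dividing through, δ = 45473/56700 = 0.80199.
The first indifference: 22983 = β·δ·31700, so β = 22983/(δ·31700) = 22983/(0.80199·31700) ≈ 0.9040.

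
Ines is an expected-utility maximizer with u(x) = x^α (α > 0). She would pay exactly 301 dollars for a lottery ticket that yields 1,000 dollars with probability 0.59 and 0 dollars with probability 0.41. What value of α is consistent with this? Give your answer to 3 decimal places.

The lottery's expected utility is 0.59·u(1000) + 0.41·u(0) = 0.59·1000^α (since u(0) = 0 for α > 0).
Setting u(301) equal to that: 301^α = 0.59·1000^α ⇒ (301/1000)^α = 0.59.
Taking logs: α·ln(301/1000) = ln(0.59), so α = -0.527633 / -1.200645 ≈ 0.439.

α ≈ 0.439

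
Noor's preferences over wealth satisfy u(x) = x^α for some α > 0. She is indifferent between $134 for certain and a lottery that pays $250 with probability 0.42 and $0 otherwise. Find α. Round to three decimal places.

Since u(0) = 0, the lottery's EU is 0.42·250^α.
Equating: 134^α = 0.42·250^α, i.e. 0.5360^α = 0.42.
Taking logs: α·ln(134/250) = ln(0.42), so α = -0.867501 / -0.623621 ≈ 1.391.

α ≈ 1.391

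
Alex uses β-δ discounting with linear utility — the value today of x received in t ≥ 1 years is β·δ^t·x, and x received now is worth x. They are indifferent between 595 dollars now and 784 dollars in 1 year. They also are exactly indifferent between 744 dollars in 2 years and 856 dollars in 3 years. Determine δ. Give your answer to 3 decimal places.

δ ≈ 0.869

The second indifference involves only future payoffs, so β cancels: β·δ^2·744 = β·δ^3·856, giving δ = 744/856 = 0.86916.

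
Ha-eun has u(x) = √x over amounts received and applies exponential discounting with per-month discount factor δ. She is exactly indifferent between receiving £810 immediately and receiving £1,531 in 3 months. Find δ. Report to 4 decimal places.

Equating discounted utilities: u(810) = δ^3·u(1531) ⇒ δ^3 = u(810)/u(1531).
With u(x) = √x: δ^3 = √810/√1531 = √(810/1531) = 0.72737.
Taking the cube root: δ = 0.72737^(1/3) ≈ 0.8993.

δ ≈ 0.8993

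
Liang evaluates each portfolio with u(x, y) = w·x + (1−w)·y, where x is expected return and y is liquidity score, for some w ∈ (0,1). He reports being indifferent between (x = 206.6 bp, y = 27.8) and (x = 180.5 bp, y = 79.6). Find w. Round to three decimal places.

w = 0.665

u(206.6,27.8) = u(180.5,79.6) means w·206.6 + (1−w)·27.8 = w·180.5 + (1−w)·79.6.
w·(206.6−180.5) = (1−w)·(79.6−27.8), i.e. w·26.1 = (1−w)·51.8.
The marginal rate of substitution is 51.8/26.1, so w = 51.8/(26.1+51.8) = 0.665.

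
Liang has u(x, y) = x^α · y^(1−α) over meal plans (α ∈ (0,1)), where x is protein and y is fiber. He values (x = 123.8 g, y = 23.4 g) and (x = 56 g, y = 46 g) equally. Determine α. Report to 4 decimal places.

Indifference: 123.8^α · 23.4^(1−α) = 56^α · 46^(1−α).
(123.8/56)^α = (46/23.4)^(1−α); take logs: α·ln(123.8/56) = (1−α)·ln(46/23.4), i.e. α·0.7933157 = (1−α)·0.6759054.
Thus α·(1.4692211) = 0.6759054, so α = 0.6759054/1.4692211 ≈ 0.4600.

α ≈ 0.4600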